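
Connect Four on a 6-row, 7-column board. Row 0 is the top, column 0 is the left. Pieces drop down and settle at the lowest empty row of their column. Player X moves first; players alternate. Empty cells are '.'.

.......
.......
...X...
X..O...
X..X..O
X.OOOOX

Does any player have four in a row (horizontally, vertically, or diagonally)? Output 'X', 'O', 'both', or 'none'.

O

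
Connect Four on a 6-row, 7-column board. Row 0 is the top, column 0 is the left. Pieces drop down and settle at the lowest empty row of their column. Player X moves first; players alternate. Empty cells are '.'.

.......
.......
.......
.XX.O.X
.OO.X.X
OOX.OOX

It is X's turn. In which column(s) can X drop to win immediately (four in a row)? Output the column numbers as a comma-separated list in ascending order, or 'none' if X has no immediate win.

Answer: 6

Derivation:
col 0: drop X → no win
col 1: drop X → no win
col 2: drop X → no win
col 3: drop X → no win
col 4: drop X → no win
col 5: drop X → no win
col 6: drop X → WIN!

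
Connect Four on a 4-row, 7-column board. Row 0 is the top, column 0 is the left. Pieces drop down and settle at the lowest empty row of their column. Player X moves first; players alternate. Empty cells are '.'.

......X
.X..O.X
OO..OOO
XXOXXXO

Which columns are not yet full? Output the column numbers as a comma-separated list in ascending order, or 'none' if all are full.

Answer: 0,1,2,3,4,5

Derivation:
col 0: top cell = '.' → open
col 1: top cell = '.' → open
col 2: top cell = '.' → open
col 3: top cell = '.' → open
col 4: top cell = '.' → open
col 5: top cell = '.' → open
col 6: top cell = 'X' → FULL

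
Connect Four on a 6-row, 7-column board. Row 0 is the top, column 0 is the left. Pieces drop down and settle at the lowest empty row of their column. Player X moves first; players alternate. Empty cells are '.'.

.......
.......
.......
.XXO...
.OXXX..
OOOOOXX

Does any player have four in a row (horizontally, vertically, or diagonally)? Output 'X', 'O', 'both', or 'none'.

O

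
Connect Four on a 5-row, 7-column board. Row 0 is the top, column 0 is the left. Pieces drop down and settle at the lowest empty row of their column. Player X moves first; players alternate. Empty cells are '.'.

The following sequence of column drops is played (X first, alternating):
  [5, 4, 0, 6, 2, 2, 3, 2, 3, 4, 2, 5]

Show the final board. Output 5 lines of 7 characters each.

Answer: .......
..X....
..O....
..OXOO.
X.XXOXO

Derivation:
Move 1: X drops in col 5, lands at row 4
Move 2: O drops in col 4, lands at row 4
Move 3: X drops in col 0, lands at row 4
Move 4: O drops in col 6, lands at row 4
Move 5: X drops in col 2, lands at row 4
Move 6: O drops in col 2, lands at row 3
Move 7: X drops in col 3, lands at row 4
Move 8: O drops in col 2, lands at row 2
Move 9: X drops in col 3, lands at row 3
Move 10: O drops in col 4, lands at row 3
Move 11: X drops in col 2, lands at row 1
Move 12: O drops in col 5, lands at row 3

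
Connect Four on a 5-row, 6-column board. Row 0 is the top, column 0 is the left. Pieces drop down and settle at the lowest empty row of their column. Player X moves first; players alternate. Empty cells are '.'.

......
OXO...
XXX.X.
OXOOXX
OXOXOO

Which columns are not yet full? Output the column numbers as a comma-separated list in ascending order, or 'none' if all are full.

Answer: 0,1,2,3,4,5

Derivation:
col 0: top cell = '.' → open
col 1: top cell = '.' → open
col 2: top cell = '.' → open
col 3: top cell = '.' → open
col 4: top cell = '.' → open
col 5: top cell = '.' → open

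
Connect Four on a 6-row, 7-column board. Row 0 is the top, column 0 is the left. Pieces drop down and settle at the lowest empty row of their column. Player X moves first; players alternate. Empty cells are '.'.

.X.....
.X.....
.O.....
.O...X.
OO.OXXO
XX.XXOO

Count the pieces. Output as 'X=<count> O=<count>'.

X=9 O=8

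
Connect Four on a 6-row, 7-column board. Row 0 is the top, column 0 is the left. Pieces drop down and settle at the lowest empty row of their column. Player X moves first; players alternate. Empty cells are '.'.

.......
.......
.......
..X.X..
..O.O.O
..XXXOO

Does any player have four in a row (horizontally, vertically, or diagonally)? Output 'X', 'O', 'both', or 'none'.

none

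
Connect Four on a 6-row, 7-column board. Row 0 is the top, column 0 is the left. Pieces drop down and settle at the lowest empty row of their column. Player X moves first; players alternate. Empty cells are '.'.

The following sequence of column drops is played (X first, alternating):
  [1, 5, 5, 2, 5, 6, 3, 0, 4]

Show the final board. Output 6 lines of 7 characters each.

Answer: .......
.......
.......
.....X.
.....X.
OXOXXOO

Derivation:
Move 1: X drops in col 1, lands at row 5
Move 2: O drops in col 5, lands at row 5
Move 3: X drops in col 5, lands at row 4
Move 4: O drops in col 2, lands at row 5
Move 5: X drops in col 5, lands at row 3
Move 6: O drops in col 6, lands at row 5
Move 7: X drops in col 3, lands at row 5
Move 8: O drops in col 0, lands at row 5
Move 9: X drops in col 4, lands at row 5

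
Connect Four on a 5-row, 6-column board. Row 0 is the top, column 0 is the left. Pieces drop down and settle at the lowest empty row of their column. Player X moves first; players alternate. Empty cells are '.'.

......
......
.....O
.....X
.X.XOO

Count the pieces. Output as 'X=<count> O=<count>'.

X=3 O=3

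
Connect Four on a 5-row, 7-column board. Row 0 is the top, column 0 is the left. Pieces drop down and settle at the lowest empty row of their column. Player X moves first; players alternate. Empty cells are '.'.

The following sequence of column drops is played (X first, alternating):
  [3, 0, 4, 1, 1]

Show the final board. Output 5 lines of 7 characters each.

Move 1: X drops in col 3, lands at row 4
Move 2: O drops in col 0, lands at row 4
Move 3: X drops in col 4, lands at row 4
Move 4: O drops in col 1, lands at row 4
Move 5: X drops in col 1, lands at row 3

Answer: .......
.......
.......
.X.....
OO.XX..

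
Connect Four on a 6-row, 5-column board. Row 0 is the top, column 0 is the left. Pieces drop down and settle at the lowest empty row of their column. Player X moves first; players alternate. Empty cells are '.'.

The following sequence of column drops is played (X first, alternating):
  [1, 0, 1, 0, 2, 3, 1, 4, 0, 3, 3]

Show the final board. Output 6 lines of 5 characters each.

Move 1: X drops in col 1, lands at row 5
Move 2: O drops in col 0, lands at row 5
Move 3: X drops in col 1, lands at row 4
Move 4: O drops in col 0, lands at row 4
Move 5: X drops in col 2, lands at row 5
Move 6: O drops in col 3, lands at row 5
Move 7: X drops in col 1, lands at row 3
Move 8: O drops in col 4, lands at row 5
Move 9: X drops in col 0, lands at row 3
Move 10: O drops in col 3, lands at row 4
Move 11: X drops in col 3, lands at row 3

Answer: .....
.....
.....
XX.X.
OX.O.
OXXOO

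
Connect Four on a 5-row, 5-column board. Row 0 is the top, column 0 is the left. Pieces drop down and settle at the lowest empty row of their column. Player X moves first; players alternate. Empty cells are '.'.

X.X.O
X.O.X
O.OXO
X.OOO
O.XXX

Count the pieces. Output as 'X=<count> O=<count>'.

X=9 O=9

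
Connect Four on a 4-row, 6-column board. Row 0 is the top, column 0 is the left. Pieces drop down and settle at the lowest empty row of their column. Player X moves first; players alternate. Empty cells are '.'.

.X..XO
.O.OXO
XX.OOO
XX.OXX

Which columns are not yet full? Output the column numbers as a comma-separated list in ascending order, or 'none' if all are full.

col 0: top cell = '.' → open
col 1: top cell = 'X' → FULL
col 2: top cell = '.' → open
col 3: top cell = '.' → open
col 4: top cell = 'X' → FULL
col 5: top cell = 'O' → FULL

Answer: 0,2,3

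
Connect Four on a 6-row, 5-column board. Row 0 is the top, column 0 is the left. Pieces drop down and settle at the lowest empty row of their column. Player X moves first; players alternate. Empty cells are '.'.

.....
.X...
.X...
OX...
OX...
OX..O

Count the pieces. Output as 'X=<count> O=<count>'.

X=5 O=4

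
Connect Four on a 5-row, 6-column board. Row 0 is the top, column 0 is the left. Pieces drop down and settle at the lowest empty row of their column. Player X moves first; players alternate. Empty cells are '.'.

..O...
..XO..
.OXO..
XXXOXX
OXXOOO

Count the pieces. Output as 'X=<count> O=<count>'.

X=9 O=9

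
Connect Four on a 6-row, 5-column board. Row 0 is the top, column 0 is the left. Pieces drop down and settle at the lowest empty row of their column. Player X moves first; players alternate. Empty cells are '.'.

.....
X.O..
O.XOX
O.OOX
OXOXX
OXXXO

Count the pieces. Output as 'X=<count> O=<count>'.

X=10 O=10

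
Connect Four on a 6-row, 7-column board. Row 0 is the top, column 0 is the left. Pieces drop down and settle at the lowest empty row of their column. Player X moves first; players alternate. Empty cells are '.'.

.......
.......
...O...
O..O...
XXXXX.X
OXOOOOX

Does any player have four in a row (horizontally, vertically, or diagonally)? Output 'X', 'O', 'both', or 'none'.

both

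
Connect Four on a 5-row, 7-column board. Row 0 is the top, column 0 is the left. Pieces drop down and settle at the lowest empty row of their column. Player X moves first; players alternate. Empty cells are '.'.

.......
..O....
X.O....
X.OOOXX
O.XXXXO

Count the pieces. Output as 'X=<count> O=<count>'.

X=8 O=7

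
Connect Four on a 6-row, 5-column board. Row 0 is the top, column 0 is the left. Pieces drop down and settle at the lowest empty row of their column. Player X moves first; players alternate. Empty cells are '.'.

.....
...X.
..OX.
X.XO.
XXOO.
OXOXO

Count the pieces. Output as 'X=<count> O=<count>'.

X=8 O=7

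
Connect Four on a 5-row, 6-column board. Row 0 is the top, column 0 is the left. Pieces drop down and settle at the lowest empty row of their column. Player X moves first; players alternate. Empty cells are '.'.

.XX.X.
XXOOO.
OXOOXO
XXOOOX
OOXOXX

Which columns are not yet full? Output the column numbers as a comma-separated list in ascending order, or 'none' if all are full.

Answer: 0,3,5

Derivation:
col 0: top cell = '.' → open
col 1: top cell = 'X' → FULL
col 2: top cell = 'X' → FULL
col 3: top cell = '.' → open
col 4: top cell = 'X' → FULL
col 5: top cell = '.' → open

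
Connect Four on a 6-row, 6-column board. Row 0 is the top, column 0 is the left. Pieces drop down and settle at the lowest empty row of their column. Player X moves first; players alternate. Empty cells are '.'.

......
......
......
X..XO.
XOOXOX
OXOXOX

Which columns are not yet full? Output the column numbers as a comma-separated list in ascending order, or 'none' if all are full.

Answer: 0,1,2,3,4,5

Derivation:
col 0: top cell = '.' → open
col 1: top cell = '.' → open
col 2: top cell = '.' → open
col 3: top cell = '.' → open
col 4: top cell = '.' → open
col 5: top cell = '.' → open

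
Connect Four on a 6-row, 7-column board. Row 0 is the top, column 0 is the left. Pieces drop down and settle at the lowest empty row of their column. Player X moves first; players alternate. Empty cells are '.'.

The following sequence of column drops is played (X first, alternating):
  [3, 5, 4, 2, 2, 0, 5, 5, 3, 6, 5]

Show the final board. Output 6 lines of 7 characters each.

Move 1: X drops in col 3, lands at row 5
Move 2: O drops in col 5, lands at row 5
Move 3: X drops in col 4, lands at row 5
Move 4: O drops in col 2, lands at row 5
Move 5: X drops in col 2, lands at row 4
Move 6: O drops in col 0, lands at row 5
Move 7: X drops in col 5, lands at row 4
Move 8: O drops in col 5, lands at row 3
Move 9: X drops in col 3, lands at row 4
Move 10: O drops in col 6, lands at row 5
Move 11: X drops in col 5, lands at row 2

Answer: .......
.......
.....X.
.....O.
..XX.X.
O.OXXOO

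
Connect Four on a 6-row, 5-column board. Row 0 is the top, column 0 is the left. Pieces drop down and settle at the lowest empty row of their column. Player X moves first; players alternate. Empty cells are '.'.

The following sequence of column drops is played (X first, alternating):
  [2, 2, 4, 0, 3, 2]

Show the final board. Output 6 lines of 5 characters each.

Move 1: X drops in col 2, lands at row 5
Move 2: O drops in col 2, lands at row 4
Move 3: X drops in col 4, lands at row 5
Move 4: O drops in col 0, lands at row 5
Move 5: X drops in col 3, lands at row 5
Move 6: O drops in col 2, lands at row 3

Answer: .....
.....
.....
..O..
..O..
O.XXX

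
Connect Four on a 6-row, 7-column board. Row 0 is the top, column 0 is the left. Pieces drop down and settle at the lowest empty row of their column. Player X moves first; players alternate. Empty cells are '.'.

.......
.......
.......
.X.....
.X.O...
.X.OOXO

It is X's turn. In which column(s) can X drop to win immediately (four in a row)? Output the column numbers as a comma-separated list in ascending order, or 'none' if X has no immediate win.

Answer: 1

Derivation:
col 0: drop X → no win
col 1: drop X → WIN!
col 2: drop X → no win
col 3: drop X → no win
col 4: drop X → no win
col 5: drop X → no win
col 6: drop X → no win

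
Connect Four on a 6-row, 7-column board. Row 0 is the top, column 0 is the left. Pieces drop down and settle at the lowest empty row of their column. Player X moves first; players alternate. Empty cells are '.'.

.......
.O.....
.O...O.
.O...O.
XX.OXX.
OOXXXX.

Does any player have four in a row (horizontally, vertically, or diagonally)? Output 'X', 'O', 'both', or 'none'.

X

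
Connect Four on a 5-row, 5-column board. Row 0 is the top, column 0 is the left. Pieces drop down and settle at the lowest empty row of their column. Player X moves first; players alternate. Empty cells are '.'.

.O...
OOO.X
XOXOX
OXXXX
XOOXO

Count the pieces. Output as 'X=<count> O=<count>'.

X=10 O=10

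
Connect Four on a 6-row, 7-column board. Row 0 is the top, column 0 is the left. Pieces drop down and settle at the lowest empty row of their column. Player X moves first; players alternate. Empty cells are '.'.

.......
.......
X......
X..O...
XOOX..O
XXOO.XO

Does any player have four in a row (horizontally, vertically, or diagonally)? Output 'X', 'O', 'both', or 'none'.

X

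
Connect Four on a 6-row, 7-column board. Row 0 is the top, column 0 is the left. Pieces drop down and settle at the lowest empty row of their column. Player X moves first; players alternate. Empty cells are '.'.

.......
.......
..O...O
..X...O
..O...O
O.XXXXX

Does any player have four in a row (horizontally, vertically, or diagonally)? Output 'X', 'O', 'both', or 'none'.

X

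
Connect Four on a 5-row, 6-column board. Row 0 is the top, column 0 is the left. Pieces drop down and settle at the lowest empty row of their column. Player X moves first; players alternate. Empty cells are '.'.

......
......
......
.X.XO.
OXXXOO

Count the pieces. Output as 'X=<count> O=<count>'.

X=5 O=4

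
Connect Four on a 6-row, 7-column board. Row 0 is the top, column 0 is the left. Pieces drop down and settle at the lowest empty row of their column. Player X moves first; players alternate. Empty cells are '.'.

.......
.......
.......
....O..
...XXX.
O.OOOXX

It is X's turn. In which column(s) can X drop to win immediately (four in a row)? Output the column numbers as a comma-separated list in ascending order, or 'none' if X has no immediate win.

Answer: 2,6

Derivation:
col 0: drop X → no win
col 1: drop X → no win
col 2: drop X → WIN!
col 3: drop X → no win
col 4: drop X → no win
col 5: drop X → no win
col 6: drop X → WIN!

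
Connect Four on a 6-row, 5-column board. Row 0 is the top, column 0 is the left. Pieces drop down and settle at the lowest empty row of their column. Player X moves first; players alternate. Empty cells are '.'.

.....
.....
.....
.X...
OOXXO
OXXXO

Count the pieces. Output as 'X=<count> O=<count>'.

X=6 O=5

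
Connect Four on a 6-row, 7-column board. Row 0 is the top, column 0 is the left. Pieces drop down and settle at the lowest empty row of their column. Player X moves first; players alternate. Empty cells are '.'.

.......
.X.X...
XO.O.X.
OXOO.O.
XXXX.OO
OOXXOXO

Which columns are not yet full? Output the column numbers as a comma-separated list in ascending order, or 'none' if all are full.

col 0: top cell = '.' → open
col 1: top cell = '.' → open
col 2: top cell = '.' → open
col 3: top cell = '.' → open
col 4: top cell = '.' → open
col 5: top cell = '.' → open
col 6: top cell = '.' → open

Answer: 0,1,2,3,4,5,6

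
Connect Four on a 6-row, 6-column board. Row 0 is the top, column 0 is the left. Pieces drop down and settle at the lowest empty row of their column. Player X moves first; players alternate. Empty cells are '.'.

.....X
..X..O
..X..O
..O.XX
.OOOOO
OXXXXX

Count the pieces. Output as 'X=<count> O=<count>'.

X=10 O=9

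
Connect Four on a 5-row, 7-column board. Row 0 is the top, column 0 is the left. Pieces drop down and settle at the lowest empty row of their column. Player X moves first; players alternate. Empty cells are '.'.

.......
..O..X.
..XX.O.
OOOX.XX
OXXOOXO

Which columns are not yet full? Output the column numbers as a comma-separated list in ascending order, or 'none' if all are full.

col 0: top cell = '.' → open
col 1: top cell = '.' → open
col 2: top cell = '.' → open
col 3: top cell = '.' → open
col 4: top cell = '.' → open
col 5: top cell = '.' → open
col 6: top cell = '.' → open

Answer: 0,1,2,3,4,5,6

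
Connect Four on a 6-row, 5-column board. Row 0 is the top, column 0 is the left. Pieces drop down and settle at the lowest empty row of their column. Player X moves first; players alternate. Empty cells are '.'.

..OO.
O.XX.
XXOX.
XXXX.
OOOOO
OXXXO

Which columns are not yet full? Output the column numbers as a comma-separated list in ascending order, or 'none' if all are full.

col 0: top cell = '.' → open
col 1: top cell = '.' → open
col 2: top cell = 'O' → FULL
col 3: top cell = 'O' → FULL
col 4: top cell = '.' → open

Answer: 0,1,4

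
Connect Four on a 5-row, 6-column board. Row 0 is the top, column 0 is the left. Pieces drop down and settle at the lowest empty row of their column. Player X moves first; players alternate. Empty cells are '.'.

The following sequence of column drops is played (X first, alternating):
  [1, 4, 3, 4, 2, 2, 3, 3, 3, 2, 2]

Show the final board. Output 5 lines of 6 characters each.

Move 1: X drops in col 1, lands at row 4
Move 2: O drops in col 4, lands at row 4
Move 3: X drops in col 3, lands at row 4
Move 4: O drops in col 4, lands at row 3
Move 5: X drops in col 2, lands at row 4
Move 6: O drops in col 2, lands at row 3
Move 7: X drops in col 3, lands at row 3
Move 8: O drops in col 3, lands at row 2
Move 9: X drops in col 3, lands at row 1
Move 10: O drops in col 2, lands at row 2
Move 11: X drops in col 2, lands at row 1

Answer: ......
..XX..
..OO..
..OXO.
.XXXO.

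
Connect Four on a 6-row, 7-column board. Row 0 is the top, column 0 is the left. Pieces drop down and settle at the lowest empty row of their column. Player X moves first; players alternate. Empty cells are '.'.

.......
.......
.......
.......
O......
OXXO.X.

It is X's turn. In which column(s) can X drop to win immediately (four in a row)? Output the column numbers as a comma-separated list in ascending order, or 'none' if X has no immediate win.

Answer: none

Derivation:
col 0: drop X → no win
col 1: drop X → no win
col 2: drop X → no win
col 3: drop X → no win
col 4: drop X → no win
col 5: drop X → no win
col 6: drop X → no win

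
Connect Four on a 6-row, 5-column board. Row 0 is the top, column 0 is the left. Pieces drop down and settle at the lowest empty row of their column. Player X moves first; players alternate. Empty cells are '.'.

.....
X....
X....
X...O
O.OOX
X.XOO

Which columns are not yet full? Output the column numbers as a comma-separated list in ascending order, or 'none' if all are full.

col 0: top cell = '.' → open
col 1: top cell = '.' → open
col 2: top cell = '.' → open
col 3: top cell = '.' → open
col 4: top cell = '.' → open

Answer: 0,1,2,3,4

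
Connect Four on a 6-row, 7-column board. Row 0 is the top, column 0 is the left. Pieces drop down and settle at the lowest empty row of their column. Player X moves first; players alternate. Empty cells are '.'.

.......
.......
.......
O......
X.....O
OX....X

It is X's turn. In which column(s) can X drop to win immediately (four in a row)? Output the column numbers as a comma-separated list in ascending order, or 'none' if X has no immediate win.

Answer: none

Derivation:
col 0: drop X → no win
col 1: drop X → no win
col 2: drop X → no win
col 3: drop X → no win
col 4: drop X → no win
col 5: drop X → no win
col 6: drop X → no win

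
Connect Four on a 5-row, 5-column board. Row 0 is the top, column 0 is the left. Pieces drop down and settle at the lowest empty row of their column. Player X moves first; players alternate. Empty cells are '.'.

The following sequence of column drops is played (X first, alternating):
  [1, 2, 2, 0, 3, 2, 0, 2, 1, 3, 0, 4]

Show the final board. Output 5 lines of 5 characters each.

Answer: .....
..O..
X.O..
XXXO.
OXOXO

Derivation:
Move 1: X drops in col 1, lands at row 4
Move 2: O drops in col 2, lands at row 4
Move 3: X drops in col 2, lands at row 3
Move 4: O drops in col 0, lands at row 4
Move 5: X drops in col 3, lands at row 4
Move 6: O drops in col 2, lands at row 2
Move 7: X drops in col 0, lands at row 3
Move 8: O drops in col 2, lands at row 1
Move 9: X drops in col 1, lands at row 3
Move 10: O drops in col 3, lands at row 3
Move 11: X drops in col 0, lands at row 2
Move 12: O drops in col 4, lands at row 4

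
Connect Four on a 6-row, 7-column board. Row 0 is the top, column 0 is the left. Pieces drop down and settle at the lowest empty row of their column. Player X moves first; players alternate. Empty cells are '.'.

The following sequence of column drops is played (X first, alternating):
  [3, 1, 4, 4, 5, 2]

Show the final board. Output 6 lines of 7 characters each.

Answer: .......
.......
.......
.......
....O..
.OOXXX.

Derivation:
Move 1: X drops in col 3, lands at row 5
Move 2: O drops in col 1, lands at row 5
Move 3: X drops in col 4, lands at row 5
Move 4: O drops in col 4, lands at row 4
Move 5: X drops in col 5, lands at row 5
Move 6: O drops in col 2, lands at row 5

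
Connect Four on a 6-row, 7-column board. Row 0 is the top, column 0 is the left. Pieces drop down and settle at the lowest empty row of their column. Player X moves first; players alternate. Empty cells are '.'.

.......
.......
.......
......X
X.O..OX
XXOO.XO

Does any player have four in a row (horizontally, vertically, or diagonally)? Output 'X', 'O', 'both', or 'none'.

none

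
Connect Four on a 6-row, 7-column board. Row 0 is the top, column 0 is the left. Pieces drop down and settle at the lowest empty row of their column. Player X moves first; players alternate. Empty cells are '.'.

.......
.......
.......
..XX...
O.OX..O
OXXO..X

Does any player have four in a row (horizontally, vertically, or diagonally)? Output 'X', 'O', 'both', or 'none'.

none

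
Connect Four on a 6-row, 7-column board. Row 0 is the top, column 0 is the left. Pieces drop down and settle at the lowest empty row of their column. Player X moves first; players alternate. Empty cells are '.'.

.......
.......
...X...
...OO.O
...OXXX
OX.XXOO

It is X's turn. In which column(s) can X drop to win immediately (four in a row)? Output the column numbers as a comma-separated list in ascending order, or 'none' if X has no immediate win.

Answer: 2

Derivation:
col 0: drop X → no win
col 1: drop X → no win
col 2: drop X → WIN!
col 3: drop X → no win
col 4: drop X → no win
col 5: drop X → no win
col 6: drop X → no win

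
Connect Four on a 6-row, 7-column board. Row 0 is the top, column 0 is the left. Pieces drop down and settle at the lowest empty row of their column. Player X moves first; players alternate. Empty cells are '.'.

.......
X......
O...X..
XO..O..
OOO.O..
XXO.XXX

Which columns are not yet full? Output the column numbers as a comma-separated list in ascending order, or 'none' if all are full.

Answer: 0,1,2,3,4,5,6

Derivation:
col 0: top cell = '.' → open
col 1: top cell = '.' → open
col 2: top cell = '.' → open
col 3: top cell = '.' → open
col 4: top cell = '.' → open
col 5: top cell = '.' → open
col 6: top cell = '.' → open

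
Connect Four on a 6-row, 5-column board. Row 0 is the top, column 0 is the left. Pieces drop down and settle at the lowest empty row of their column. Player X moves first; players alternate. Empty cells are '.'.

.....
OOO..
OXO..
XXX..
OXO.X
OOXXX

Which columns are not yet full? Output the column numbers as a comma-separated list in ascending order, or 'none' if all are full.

Answer: 0,1,2,3,4

Derivation:
col 0: top cell = '.' → open
col 1: top cell = '.' → open
col 2: top cell = '.' → open
col 3: top cell = '.' → open
col 4: top cell = '.' → open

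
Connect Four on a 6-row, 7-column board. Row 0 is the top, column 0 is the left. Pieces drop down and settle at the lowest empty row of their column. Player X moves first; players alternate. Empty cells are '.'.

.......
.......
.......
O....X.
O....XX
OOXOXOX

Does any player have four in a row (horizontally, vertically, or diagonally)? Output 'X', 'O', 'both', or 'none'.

none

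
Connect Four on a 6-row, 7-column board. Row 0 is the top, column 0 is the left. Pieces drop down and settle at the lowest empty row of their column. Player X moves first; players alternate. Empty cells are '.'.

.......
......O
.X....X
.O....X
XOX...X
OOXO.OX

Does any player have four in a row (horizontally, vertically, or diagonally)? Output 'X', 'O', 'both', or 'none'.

X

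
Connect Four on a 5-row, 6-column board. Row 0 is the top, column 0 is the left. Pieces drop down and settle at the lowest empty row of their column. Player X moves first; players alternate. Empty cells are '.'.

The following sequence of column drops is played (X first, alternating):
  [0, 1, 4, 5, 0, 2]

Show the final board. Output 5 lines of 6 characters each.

Answer: ......
......
......
X.....
XOO.XO

Derivation:
Move 1: X drops in col 0, lands at row 4
Move 2: O drops in col 1, lands at row 4
Move 3: X drops in col 4, lands at row 4
Move 4: O drops in col 5, lands at row 4
Move 5: X drops in col 0, lands at row 3
Move 6: O drops in col 2, lands at row 4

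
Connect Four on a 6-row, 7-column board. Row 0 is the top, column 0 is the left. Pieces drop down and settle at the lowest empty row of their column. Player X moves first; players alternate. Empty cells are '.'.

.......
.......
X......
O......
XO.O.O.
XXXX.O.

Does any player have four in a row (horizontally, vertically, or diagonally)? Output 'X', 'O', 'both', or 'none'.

X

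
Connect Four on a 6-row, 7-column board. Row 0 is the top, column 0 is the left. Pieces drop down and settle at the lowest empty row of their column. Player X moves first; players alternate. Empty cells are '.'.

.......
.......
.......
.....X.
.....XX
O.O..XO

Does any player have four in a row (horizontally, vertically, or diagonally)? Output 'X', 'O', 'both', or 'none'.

none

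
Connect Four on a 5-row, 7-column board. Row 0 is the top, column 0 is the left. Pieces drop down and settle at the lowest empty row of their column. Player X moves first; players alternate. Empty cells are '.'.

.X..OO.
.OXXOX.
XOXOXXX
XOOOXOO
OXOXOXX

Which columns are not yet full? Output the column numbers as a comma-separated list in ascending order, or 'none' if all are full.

Answer: 0,2,3,6

Derivation:
col 0: top cell = '.' → open
col 1: top cell = 'X' → FULL
col 2: top cell = '.' → open
col 3: top cell = '.' → open
col 4: top cell = 'O' → FULL
col 5: top cell = 'O' → FULL
col 6: top cell = '.' → open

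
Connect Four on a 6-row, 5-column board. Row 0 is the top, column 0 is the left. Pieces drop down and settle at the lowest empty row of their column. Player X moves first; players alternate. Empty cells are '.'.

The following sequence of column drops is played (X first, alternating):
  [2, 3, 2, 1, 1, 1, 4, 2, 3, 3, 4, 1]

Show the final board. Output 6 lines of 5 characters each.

Move 1: X drops in col 2, lands at row 5
Move 2: O drops in col 3, lands at row 5
Move 3: X drops in col 2, lands at row 4
Move 4: O drops in col 1, lands at row 5
Move 5: X drops in col 1, lands at row 4
Move 6: O drops in col 1, lands at row 3
Move 7: X drops in col 4, lands at row 5
Move 8: O drops in col 2, lands at row 3
Move 9: X drops in col 3, lands at row 4
Move 10: O drops in col 3, lands at row 3
Move 11: X drops in col 4, lands at row 4
Move 12: O drops in col 1, lands at row 2

Answer: .....
.....
.O...
.OOO.
.XXXX
.OXOX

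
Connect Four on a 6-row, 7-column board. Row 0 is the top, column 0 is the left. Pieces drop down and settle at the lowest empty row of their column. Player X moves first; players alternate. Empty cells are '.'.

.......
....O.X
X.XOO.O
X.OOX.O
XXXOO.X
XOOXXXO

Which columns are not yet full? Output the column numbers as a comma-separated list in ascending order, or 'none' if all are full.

col 0: top cell = '.' → open
col 1: top cell = '.' → open
col 2: top cell = '.' → open
col 3: top cell = '.' → open
col 4: top cell = '.' → open
col 5: top cell = '.' → open
col 6: top cell = '.' → open

Answer: 0,1,2,3,4,5,6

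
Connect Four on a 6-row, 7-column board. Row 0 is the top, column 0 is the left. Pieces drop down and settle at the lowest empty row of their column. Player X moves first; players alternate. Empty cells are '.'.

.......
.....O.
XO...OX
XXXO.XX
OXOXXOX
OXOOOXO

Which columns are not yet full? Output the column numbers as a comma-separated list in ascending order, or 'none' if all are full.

Answer: 0,1,2,3,4,5,6

Derivation:
col 0: top cell = '.' → open
col 1: top cell = '.' → open
col 2: top cell = '.' → open
col 3: top cell = '.' → open
col 4: top cell = '.' → open
col 5: top cell = '.' → open
col 6: top cell = '.' → open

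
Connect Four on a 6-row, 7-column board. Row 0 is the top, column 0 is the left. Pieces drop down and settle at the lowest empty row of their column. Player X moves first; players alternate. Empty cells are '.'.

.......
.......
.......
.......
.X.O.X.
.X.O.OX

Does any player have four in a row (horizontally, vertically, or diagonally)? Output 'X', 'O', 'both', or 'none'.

none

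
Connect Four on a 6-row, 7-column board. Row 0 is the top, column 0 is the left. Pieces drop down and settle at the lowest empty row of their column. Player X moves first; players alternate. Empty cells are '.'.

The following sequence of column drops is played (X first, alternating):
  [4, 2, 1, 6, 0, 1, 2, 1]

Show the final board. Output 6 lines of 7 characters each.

Move 1: X drops in col 4, lands at row 5
Move 2: O drops in col 2, lands at row 5
Move 3: X drops in col 1, lands at row 5
Move 4: O drops in col 6, lands at row 5
Move 5: X drops in col 0, lands at row 5
Move 6: O drops in col 1, lands at row 4
Move 7: X drops in col 2, lands at row 4
Move 8: O drops in col 1, lands at row 3

Answer: .......
.......
.......
.O.....
.OX....
XXO.X.O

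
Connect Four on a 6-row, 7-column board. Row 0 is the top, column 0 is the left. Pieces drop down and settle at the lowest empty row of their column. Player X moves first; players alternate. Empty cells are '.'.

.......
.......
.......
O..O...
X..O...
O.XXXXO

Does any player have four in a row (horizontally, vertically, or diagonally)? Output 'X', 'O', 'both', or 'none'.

X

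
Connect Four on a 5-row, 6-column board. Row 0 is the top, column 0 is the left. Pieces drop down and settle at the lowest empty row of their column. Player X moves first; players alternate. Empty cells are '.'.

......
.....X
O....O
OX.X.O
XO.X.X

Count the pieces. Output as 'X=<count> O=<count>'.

X=6 O=5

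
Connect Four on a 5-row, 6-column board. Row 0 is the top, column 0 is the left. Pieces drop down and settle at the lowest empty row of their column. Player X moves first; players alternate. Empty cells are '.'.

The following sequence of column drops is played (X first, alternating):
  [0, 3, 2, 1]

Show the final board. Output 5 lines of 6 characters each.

Move 1: X drops in col 0, lands at row 4
Move 2: O drops in col 3, lands at row 4
Move 3: X drops in col 2, lands at row 4
Move 4: O drops in col 1, lands at row 4

Answer: ......
......
......
......
XOXO..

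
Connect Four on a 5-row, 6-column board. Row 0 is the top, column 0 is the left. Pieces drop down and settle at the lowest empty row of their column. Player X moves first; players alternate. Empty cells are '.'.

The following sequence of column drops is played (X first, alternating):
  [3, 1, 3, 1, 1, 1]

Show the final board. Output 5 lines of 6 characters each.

Move 1: X drops in col 3, lands at row 4
Move 2: O drops in col 1, lands at row 4
Move 3: X drops in col 3, lands at row 3
Move 4: O drops in col 1, lands at row 3
Move 5: X drops in col 1, lands at row 2
Move 6: O drops in col 1, lands at row 1

Answer: ......
.O....
.X....
.O.X..
.O.X..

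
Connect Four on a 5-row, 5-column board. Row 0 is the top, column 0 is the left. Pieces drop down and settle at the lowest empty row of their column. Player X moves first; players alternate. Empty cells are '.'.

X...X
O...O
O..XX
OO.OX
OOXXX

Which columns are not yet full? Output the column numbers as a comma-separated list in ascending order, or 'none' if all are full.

Answer: 1,2,3

Derivation:
col 0: top cell = 'X' → FULL
col 1: top cell = '.' → open
col 2: top cell = '.' → open
col 3: top cell = '.' → open
col 4: top cell = 'X' → FULL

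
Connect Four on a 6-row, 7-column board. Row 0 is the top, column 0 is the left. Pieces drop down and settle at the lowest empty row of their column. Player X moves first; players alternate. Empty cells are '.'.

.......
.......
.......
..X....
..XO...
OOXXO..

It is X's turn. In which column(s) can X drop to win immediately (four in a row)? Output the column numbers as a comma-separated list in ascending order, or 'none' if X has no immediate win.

Answer: 2

Derivation:
col 0: drop X → no win
col 1: drop X → no win
col 2: drop X → WIN!
col 3: drop X → no win
col 4: drop X → no win
col 5: drop X → no win
col 6: drop X → no win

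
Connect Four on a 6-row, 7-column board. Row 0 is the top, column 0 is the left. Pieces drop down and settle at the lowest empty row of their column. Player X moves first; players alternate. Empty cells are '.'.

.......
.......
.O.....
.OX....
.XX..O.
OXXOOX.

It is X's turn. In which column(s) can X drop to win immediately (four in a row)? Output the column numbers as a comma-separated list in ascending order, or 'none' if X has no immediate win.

col 0: drop X → no win
col 1: drop X → no win
col 2: drop X → WIN!
col 3: drop X → no win
col 4: drop X → no win
col 5: drop X → no win
col 6: drop X → no win

Answer: 2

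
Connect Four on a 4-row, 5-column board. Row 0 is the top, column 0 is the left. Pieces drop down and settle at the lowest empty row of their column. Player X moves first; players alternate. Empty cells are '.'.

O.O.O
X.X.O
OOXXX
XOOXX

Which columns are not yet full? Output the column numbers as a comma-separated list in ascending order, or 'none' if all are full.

col 0: top cell = 'O' → FULL
col 1: top cell = '.' → open
col 2: top cell = 'O' → FULL
col 3: top cell = '.' → open
col 4: top cell = 'O' → FULL

Answer: 1,3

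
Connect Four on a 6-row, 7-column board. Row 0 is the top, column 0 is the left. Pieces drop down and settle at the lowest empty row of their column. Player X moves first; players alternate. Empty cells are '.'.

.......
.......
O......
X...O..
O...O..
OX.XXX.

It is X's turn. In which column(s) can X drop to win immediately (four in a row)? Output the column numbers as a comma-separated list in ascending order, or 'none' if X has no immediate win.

col 0: drop X → no win
col 1: drop X → no win
col 2: drop X → WIN!
col 3: drop X → no win
col 4: drop X → no win
col 5: drop X → no win
col 6: drop X → WIN!

Answer: 2,6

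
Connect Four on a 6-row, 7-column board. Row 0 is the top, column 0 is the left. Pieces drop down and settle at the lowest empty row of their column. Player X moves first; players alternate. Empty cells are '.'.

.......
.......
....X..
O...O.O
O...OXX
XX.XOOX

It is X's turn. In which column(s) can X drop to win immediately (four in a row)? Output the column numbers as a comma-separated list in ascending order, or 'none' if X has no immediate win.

Answer: 2

Derivation:
col 0: drop X → no win
col 1: drop X → no win
col 2: drop X → WIN!
col 3: drop X → no win
col 4: drop X → no win
col 5: drop X → no win
col 6: drop X → no win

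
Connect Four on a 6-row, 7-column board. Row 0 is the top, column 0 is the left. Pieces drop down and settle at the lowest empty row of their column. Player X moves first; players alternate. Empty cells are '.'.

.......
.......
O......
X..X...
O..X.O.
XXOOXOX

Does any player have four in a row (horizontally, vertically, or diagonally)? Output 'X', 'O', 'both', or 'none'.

none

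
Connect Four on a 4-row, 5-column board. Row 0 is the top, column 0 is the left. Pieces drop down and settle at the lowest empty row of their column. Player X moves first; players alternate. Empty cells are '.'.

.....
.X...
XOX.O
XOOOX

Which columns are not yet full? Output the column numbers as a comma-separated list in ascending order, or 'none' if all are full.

Answer: 0,1,2,3,4

Derivation:
col 0: top cell = '.' → open
col 1: top cell = '.' → open
col 2: top cell = '.' → open
col 3: top cell = '.' → open
col 4: top cell = '.' → open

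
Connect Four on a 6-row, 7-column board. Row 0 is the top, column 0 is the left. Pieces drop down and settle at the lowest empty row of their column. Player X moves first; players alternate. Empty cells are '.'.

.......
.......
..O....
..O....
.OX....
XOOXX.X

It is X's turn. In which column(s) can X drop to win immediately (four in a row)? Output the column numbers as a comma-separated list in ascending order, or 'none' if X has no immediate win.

col 0: drop X → no win
col 1: drop X → no win
col 2: drop X → no win
col 3: drop X → no win
col 4: drop X → no win
col 5: drop X → WIN!
col 6: drop X → no win

Answer: 5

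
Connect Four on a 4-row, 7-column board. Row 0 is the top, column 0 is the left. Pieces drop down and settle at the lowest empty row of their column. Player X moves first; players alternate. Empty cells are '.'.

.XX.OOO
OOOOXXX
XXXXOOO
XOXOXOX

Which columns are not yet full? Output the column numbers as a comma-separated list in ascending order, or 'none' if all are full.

col 0: top cell = '.' → open
col 1: top cell = 'X' → FULL
col 2: top cell = 'X' → FULL
col 3: top cell = '.' → open
col 4: top cell = 'O' → FULL
col 5: top cell = 'O' → FULL
col 6: top cell = 'O' → FULL

Answer: 0,3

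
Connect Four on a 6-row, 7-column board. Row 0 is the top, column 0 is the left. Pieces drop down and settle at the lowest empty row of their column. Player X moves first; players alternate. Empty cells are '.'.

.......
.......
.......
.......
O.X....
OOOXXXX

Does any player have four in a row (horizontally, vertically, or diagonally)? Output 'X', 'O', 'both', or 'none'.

X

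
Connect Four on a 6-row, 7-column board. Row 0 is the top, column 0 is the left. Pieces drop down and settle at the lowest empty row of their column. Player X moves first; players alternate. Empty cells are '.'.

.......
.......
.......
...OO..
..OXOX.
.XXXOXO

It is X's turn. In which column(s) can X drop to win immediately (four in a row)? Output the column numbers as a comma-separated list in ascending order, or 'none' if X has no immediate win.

col 0: drop X → WIN!
col 1: drop X → no win
col 2: drop X → no win
col 3: drop X → no win
col 4: drop X → no win
col 5: drop X → no win
col 6: drop X → no win

Answer: 0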